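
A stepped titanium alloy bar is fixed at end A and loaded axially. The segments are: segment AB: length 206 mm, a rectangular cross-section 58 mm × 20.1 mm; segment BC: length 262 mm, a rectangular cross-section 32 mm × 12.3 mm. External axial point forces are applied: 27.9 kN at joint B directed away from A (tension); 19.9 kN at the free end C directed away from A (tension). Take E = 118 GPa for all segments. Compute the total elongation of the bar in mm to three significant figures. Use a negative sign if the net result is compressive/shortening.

0.184 mm

Internal axial forces (sectioning from the free end, tension +): N_BC = 19.9 kN, N_AB = 47.8 kN.
A_AB = 1166 mm².
A_BC = 393.6 mm².
δ_AB = 47800·206/(1166·118000) = 0.07158 mm
δ_BC = 19900·262/(393.6·118000) = 0.1123 mm
δ = Σδ_i = 0.1838 mm.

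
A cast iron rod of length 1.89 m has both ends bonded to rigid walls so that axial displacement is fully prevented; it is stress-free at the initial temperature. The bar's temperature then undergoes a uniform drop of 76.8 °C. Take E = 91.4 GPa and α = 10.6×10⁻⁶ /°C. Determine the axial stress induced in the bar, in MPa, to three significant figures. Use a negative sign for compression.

74.4 MPa

Free thermal expansion αLΔT = 10.6e-6 · 1890 · -76.8 = -1.539 mm.
The walls impose strain ε = −(-1.539)/1890 = 8.1408e-04; σ = Eε = 91400 · 8.1408e-04 = 74.41 MPa.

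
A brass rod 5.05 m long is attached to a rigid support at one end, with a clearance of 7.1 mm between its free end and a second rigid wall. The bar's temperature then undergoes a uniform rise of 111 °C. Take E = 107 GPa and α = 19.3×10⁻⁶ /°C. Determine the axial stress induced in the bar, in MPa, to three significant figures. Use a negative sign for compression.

-78.8 MPa

Free thermal expansion αLΔT = 19.3e-6 · 5050 · 111 = 10.82 mm.
The walls engage after the gap closes; constrained expansion = 10.82 − 7.1 = 3.719 mm.
The walls impose strain ε = −(3.719)/5050 = -7.3636e-04; σ = Eε = 107000 · -7.3636e-04 = -78.79 MPa.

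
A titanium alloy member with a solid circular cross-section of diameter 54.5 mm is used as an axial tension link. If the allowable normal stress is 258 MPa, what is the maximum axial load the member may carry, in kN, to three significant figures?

602 kN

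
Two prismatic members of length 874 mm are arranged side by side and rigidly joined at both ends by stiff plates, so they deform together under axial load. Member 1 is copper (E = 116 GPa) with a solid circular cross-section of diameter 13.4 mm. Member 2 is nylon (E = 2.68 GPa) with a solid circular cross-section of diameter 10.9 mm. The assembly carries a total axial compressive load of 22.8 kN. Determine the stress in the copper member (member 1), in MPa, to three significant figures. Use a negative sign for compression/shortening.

A_1 = 141 mm².
A_2 = 93.31 mm².
Equal strain + equilibrium ⇒ each member carries load in proportion to AE: A₁E₁ = 16360000 N, A₂E₂ = 250100 N, ΣAE = 16610000 N.
σ₁ = P·E₁/ΣAE = -22800·116000/16610000 = -159.2 MPa.

-159 MPa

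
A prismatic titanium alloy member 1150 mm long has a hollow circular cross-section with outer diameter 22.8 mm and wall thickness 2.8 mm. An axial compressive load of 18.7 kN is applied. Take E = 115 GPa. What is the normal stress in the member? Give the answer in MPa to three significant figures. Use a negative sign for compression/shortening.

-106 MPa

A = 175.9 mm².
σ = N/A = -18700/175.9 = -106.3 MPa.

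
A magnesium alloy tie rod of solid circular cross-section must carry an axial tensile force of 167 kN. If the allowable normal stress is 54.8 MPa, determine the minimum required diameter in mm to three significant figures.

62.3 mm

Required area A ≥ P/σ_allow = 167000/54.8 = 3047 mm².
For a solid circular section, d ≥ √(4A/π) = 62.29 mm.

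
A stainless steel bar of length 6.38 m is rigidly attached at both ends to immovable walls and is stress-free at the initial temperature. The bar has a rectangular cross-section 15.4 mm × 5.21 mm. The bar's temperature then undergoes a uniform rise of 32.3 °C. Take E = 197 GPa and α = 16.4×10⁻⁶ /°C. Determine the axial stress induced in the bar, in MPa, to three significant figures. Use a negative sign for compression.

-104 MPa

Free thermal expansion αLΔT = 16.4e-6 · 6380 · 32.3 = 3.38 mm.
The walls impose strain ε = −(3.38)/6380 = -5.2972e-04; σ = Eε = 197000 · -5.2972e-04 = -104.4 MPa.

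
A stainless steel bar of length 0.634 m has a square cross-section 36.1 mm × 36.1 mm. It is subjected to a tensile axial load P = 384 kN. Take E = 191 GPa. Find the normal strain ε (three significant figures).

0.00154

A = 1303 mm².
σ = N/A = 294.7 MPa; ε = σ/E = 294.7/191000 = 1.543e-03.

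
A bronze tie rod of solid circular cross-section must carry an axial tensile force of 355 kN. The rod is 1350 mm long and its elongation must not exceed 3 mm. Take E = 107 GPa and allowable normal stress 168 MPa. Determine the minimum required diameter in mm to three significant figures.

Required area A ≥ P/σ_allow = 355000/168 = 2113 mm².
For a solid circular section, d ≥ √(4A/π) = 51.87 mm.
Elongation limit: A ≥ PL/(Eδ_allow) = 355000·1350/(107000·3) = 1493 mm² ⇒ d ≥ 43.6 mm.
The stress limit governs.

51.9 mm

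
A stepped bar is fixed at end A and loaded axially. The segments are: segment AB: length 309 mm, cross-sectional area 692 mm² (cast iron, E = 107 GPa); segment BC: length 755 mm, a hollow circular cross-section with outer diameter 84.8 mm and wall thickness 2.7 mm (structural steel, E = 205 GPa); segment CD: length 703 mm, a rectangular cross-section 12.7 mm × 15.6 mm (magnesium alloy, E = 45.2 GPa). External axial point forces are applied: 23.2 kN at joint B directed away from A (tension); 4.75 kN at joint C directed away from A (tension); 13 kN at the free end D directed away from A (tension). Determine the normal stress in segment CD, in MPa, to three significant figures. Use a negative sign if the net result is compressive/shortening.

Internal axial forces (sectioning from the free end, tension +): N_CD = 13 kN, N_BC = 17.75 kN, N_AB = 40.95 kN.
A_CD = 198.1 mm².
σ_CD = N_CD/A_CD = 13000/198.1 = 65.62 MPa.

65.6 MPa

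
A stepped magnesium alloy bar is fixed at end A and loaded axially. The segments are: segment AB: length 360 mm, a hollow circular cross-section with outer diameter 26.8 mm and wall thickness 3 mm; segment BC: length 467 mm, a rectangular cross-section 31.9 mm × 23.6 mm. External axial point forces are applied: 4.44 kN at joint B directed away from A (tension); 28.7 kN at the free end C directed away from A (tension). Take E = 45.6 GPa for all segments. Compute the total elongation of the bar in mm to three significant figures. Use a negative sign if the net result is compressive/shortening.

1.56 mm

Internal axial forces (sectioning from the free end, tension +): N_BC = 28.7 kN, N_AB = 33.14 kN.
A_AB = 224.3 mm².
A_BC = 752.8 mm².
δ_AB = 33140·360/(224.3·45600) = 1.166 mm
δ_BC = 28700·467/(752.8·45600) = 0.3904 mm
δ = Σδ_i = 1.557 mm.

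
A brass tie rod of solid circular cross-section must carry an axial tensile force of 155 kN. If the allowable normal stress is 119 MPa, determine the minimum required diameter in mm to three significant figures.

Required area A ≥ P/σ_allow = 155000/119 = 1303 mm².
For a solid circular section, d ≥ √(4A/π) = 40.72 mm.

40.7 mm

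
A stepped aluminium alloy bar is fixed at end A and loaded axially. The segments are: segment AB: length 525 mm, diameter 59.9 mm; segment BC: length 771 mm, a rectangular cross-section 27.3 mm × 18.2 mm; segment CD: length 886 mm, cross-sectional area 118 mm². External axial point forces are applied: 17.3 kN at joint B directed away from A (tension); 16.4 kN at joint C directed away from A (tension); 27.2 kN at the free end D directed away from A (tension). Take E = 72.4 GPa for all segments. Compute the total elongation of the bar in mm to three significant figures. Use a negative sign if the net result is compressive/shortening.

Internal axial forces (sectioning from the free end, tension +): N_CD = 27.2 kN, N_BC = 43.6 kN, N_AB = 60.9 kN.
A_AB = 2818 mm².
A_BC = 496.9 mm².
δ_AB = 60900·525/(2818·72400) = 0.1567 mm
δ_BC = 43600·771/(496.9·72400) = 0.9345 mm
δ_CD = 27200·886/(118·72400) = 2.821 mm
δ = Σδ_i = 3.912 mm.

3.91 mm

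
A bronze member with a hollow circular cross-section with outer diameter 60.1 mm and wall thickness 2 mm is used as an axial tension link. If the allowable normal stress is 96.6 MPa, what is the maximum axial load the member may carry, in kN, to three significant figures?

A = 365.1 mm².
P_max = σ_allow · A = 96.6 · 365.1 = 35260 N = 35.26 kN.

35.3 kN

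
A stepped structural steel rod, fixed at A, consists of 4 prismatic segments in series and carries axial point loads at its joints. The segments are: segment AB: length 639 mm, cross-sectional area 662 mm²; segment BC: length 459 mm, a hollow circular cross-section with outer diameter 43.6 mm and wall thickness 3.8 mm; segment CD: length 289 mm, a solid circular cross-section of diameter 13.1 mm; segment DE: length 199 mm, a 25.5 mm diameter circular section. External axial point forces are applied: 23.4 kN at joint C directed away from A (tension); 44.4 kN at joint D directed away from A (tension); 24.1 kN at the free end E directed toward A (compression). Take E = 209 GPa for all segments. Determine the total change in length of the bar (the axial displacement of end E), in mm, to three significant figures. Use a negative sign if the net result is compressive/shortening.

0.567 mm

Internal axial forces (sectioning from the free end, tension +): N_DE = -24.1 kN, N_CD = 20.3 kN, N_BC = 43.7 kN, N_AB = 43.7 kN.
A_BC = 475.1 mm².
A_CD = 134.8 mm².
A_DE = 510.7 mm².
δ_AB = 43700·639/(662·209000) = 0.2018 mm
δ_BC = 43700·459/(475.1·209000) = 0.202 mm
δ_CD = 20300·289/(134.8·209000) = 0.2083 mm
δ_DE = -24100·199/(510.7·209000) = -0.04493 mm
δ = Σδ_i = 0.5671 mm.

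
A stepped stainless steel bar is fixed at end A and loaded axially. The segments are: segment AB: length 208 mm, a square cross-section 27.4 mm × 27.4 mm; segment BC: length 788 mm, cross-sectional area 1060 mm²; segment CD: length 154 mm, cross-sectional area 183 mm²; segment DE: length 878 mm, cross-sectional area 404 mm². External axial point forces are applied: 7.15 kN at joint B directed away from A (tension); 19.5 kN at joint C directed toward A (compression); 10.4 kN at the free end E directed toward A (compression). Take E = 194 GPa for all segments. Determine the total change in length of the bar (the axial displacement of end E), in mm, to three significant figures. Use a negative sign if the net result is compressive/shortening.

-0.309 mm

Internal axial forces (sectioning from the free end, tension +): N_DE = -10.4 kN, N_CD = -10.4 kN, N_BC = -29.9 kN, N_AB = -22.75 kN.
A_AB = 750.8 mm².
δ_AB = -22750·208/(750.8·194000) = -0.03249 mm
δ_BC = -29900·788/(1060·194000) = -0.1146 mm
δ_CD = -10400·154/(183·194000) = -0.04511 mm
δ_DE = -10400·878/(404·194000) = -0.1165 mm
δ = Σδ_i = -0.3087 mm.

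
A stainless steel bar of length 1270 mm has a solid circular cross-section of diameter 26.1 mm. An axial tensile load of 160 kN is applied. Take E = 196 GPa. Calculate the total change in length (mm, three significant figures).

A = 535 mm².
δ_mech = NL/(AE) = 160000·1270/(535·196000) = 1.938 mm.

1.94 mm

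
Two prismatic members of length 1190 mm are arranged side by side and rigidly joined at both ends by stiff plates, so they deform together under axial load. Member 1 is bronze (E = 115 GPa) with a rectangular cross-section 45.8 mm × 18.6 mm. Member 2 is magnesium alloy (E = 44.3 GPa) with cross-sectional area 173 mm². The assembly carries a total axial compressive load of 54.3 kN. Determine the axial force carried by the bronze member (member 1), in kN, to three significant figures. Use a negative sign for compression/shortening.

-50.4 kN

A_1 = 851.9 mm².
Equal strain + equilibrium ⇒ each member carries load in proportion to AE: A₁E₁ = 97970000 N, A₂E₂ = 7664000 N, ΣAE = 105600000 N.
F₁ = P·A₁E₁/ΣAE = -54300·97970000/105600000 = -50360 N.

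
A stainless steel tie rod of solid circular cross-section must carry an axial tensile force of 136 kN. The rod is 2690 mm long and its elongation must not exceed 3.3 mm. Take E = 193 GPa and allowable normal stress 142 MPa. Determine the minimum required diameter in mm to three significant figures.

Required area A ≥ P/σ_allow = 136000/142 = 957.7 mm².
For a solid circular section, d ≥ √(4A/π) = 34.92 mm.
Elongation limit: A ≥ PL/(Eδ_allow) = 136000·2690/(193000·3.3) = 574.4 mm² ⇒ d ≥ 27.04 mm.
The stress limit governs.

34.9 mm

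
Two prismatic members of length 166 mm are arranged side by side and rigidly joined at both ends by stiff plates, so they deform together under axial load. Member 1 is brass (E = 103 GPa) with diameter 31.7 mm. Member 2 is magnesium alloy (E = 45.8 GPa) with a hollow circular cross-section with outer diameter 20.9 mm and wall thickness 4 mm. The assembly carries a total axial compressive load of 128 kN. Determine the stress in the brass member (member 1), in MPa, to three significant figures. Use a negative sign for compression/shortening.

A_1 = 789.2 mm².
A_2 = 212.4 mm².
Equal strain + equilibrium ⇒ each member carries load in proportion to AE: A₁E₁ = 81290000 N, A₂E₂ = 9727000 N, ΣAE = 91020000 N.
σ₁ = P·E₁/ΣAE = -128000·103000/91020000 = -144.9 MPa.

-145 MPa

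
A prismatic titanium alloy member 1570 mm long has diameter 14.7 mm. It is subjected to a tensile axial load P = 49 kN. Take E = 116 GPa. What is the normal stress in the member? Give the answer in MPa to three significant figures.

A = 169.7 mm².
σ = N/A = 49000/169.7 = 288.7 MPa.

289 MPa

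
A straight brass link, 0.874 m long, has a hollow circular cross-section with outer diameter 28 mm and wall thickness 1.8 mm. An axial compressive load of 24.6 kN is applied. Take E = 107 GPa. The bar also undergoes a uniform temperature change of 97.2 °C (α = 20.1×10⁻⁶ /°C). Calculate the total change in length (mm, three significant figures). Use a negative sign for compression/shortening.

A = 148.2 mm².
δ_mech = NL/(AE) = -24600·874/(148.2·107000) = -1.356 mm.
δ_thermal = αLΔT = 20.1e-6·874·97.2 = 1.708 mm.
δ = δ_mech + δ_thermal = 0.3513 mm.

0.351 mm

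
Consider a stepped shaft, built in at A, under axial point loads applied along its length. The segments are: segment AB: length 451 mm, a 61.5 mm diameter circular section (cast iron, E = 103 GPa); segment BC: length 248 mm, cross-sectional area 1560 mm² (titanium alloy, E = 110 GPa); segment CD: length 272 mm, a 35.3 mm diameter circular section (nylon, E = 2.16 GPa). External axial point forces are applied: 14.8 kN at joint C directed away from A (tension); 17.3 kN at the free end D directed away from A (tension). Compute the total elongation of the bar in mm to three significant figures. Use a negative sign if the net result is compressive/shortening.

Internal axial forces (sectioning from the free end, tension +): N_CD = 17.3 kN, N_BC = 32.1 kN, N_AB = 32.1 kN.
A_AB = 2971 mm².
A_CD = 978.7 mm².
δ_AB = 32100·451/(2971·103000) = 0.04732 mm
δ_BC = 32100·248/(1560·110000) = 0.04639 mm
δ_CD = 17300·272/(978.7·2160) = 2.226 mm
δ = Σδ_i = 2.32 mm.

2.32 mm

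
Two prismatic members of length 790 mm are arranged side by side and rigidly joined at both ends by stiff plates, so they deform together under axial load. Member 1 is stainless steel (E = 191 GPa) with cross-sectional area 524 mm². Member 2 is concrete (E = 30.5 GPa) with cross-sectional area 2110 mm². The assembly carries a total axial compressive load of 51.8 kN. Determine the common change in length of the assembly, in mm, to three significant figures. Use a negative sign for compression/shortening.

Equal strain + equilibrium ⇒ each member carries load in proportion to AE: A₁E₁ = 100100000 N, A₂E₂ = 64360000 N, ΣAE = 164400000 N.
δ = PL/ΣAE = -51800·790/164400000 = -0.2489 mm.

-0.249 mm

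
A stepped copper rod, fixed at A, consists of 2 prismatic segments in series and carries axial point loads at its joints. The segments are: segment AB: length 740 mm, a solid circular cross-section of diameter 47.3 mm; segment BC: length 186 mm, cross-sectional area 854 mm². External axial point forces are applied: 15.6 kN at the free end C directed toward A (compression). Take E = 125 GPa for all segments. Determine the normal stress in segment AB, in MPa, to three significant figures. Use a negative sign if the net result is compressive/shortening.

Internal axial forces (sectioning from the free end, tension +): N_BC = -15.6 kN, N_AB = -15.6 kN.
A_AB = 1757 mm².
σ_AB = N_AB/A_AB = -15600/1757 = -8.878 MPa.

-8.88 MPa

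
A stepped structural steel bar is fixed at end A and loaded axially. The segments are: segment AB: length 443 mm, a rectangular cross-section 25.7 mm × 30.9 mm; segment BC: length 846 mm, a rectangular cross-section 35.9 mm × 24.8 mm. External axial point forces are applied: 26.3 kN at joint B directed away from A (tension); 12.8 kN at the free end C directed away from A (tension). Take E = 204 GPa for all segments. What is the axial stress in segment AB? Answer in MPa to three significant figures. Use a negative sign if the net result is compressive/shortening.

49.2 MPa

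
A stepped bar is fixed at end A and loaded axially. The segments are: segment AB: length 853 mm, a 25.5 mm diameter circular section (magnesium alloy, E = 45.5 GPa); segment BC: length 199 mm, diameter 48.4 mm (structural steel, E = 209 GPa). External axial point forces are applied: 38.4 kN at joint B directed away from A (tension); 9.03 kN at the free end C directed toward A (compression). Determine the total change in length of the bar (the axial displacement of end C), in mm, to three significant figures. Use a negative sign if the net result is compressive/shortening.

1.07 mm

Internal axial forces (sectioning from the free end, tension +): N_BC = -9.03 kN, N_AB = 29.37 kN.
A_AB = 510.7 mm².
A_BC = 1840 mm².
δ_AB = 29370·853/(510.7·45500) = 1.078 mm
δ_BC = -9030·199/(1840·209000) = -0.004673 mm
δ = Σδ_i = 1.073 mm.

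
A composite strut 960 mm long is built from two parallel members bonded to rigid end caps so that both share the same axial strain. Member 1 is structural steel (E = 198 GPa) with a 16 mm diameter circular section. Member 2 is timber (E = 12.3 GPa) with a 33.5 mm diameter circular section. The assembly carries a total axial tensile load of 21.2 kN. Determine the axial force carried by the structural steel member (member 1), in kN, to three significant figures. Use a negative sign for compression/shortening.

16.7 kN

A_1 = 201.1 mm².
A_2 = 881.4 mm².
Equal strain + equilibrium ⇒ each member carries load in proportion to AE: A₁E₁ = 39810000 N, A₂E₂ = 10840000 N, ΣAE = 50650000 N.
F₁ = P·A₁E₁/ΣAE = 21200·39810000/50650000 = 16660 N.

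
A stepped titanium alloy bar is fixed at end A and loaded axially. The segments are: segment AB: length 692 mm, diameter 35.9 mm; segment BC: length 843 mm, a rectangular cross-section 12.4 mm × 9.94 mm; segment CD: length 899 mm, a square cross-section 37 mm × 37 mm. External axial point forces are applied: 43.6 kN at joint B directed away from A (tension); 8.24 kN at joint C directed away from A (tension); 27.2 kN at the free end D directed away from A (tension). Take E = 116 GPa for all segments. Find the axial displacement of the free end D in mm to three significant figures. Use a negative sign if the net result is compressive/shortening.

2.71 mm

Internal axial forces (sectioning from the free end, tension +): N_CD = 27.2 kN, N_BC = 35.44 kN, N_AB = 79.04 kN.
A_AB = 1012 mm².
A_BC = 123.3 mm².
A_CD = 1369 mm².
δ_AB = 79040·692/(1012·116000) = 0.4658 mm
δ_BC = 35440·843/(123.3·116000) = 2.09 mm
δ_CD = 27200·899/(1369·116000) = 0.154 mm
δ = Σδ_i = 2.709 mm.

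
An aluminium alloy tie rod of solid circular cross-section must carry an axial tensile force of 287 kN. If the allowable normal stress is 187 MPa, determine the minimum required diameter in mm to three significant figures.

Required area A ≥ P/σ_allow = 287000/187 = 1535 mm².
For a solid circular section, d ≥ √(4A/π) = 44.21 mm.

44.2 mm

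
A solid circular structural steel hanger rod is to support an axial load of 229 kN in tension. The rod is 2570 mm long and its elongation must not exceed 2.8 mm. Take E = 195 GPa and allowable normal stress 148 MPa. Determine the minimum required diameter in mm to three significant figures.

Required area A ≥ P/σ_allow = 229000/148 = 1547 mm².
For a solid circular section, d ≥ √(4A/π) = 44.39 mm.
Elongation limit: A ≥ PL/(Eδ_allow) = 229000·2570/(195000·2.8) = 1078 mm² ⇒ d ≥ 37.05 mm.
The stress limit governs.

44.4 mm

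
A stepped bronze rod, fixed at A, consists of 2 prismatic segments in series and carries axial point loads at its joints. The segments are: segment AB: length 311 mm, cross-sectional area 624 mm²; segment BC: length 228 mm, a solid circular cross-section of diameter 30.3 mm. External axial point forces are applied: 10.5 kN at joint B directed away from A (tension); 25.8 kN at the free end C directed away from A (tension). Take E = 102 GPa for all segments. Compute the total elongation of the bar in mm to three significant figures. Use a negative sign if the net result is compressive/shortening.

Internal axial forces (sectioning from the free end, tension +): N_BC = 25.8 kN, N_AB = 36.3 kN.
A_BC = 721.1 mm².
δ_AB = 36300·311/(624·102000) = 0.1774 mm
δ_BC = 25800·228/(721.1·102000) = 0.07998 mm
δ = Σδ_i = 0.2574 mm.

0.257 mm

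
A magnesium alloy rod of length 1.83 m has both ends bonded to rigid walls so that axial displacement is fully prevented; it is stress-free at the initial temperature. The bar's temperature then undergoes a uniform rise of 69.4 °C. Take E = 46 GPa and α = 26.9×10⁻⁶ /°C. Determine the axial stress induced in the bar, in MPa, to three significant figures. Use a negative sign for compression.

-85.9 MPa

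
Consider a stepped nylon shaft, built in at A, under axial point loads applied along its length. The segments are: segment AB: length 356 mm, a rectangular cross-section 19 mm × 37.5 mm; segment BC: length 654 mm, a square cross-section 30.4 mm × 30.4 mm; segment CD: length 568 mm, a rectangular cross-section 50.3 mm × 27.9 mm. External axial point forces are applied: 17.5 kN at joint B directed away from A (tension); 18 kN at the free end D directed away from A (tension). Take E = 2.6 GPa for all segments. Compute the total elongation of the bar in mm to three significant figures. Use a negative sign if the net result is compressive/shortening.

Internal axial forces (sectioning from the free end, tension +): N_CD = 18 kN, N_BC = 18 kN, N_AB = 35.5 kN.
A_AB = 712.5 mm².
A_BC = 924.2 mm².
A_CD = 1403 mm².
δ_AB = 35500·356/(712.5·2600) = 6.822 mm
δ_BC = 18000·654/(924.2·2600) = 4.899 mm
δ_CD = 18000·568/(1403·2600) = 2.802 mm
δ = Σδ_i = 14.52 mm.

14.5 mm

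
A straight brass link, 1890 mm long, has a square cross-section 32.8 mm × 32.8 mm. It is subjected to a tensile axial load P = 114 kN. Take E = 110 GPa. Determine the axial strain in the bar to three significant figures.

9.63e-04

A = 1076 mm².
σ = N/A = 106 MPa; ε = σ/E = 106/110000 = 9.633e-04.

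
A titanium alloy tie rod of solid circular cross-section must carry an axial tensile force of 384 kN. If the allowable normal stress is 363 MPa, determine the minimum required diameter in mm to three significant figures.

Required area A ≥ P/σ_allow = 384000/363 = 1058 mm².
For a solid circular section, d ≥ √(4A/π) = 36.7 mm.

36.7 mm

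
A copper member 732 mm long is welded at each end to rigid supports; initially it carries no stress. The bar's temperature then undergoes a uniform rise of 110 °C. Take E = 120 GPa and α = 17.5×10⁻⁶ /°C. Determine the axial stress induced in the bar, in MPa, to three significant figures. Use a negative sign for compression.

-231 MPa

Free thermal expansion αLΔT = 17.5e-6 · 732 · 110 = 1.409 mm.
The walls impose strain ε = −(1.409)/732 = -1.9250e-03; σ = Eε = 120000 · -1.9250e-03 = -231 MPa.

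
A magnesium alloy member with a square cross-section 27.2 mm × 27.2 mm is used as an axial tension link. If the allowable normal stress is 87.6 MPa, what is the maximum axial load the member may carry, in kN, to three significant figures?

64.8 kN

A = 739.8 mm².
P_max = σ_allow · A = 87.6 · 739.8 = 64810 N = 64.81 kN.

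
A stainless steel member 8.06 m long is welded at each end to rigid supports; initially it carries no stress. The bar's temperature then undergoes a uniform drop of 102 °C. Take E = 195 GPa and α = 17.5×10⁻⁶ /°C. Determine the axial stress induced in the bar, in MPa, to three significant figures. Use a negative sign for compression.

Free thermal expansion αLΔT = 17.5e-6 · 8060 · -102 = -14.39 mm.
The walls impose strain ε = −(-14.39)/8060 = 1.7850e-03; σ = Eε = 195000 · 1.7850e-03 = 348.1 MPa.

348 MPa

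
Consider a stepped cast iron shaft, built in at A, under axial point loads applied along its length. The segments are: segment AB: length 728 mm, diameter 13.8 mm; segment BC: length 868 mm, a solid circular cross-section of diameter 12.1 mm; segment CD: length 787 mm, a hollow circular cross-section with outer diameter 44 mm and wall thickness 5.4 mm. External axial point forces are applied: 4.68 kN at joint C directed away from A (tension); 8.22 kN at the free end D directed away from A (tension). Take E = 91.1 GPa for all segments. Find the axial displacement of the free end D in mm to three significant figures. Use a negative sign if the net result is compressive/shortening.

1.87 mm

Internal axial forces (sectioning from the free end, tension +): N_CD = 8.22 kN, N_BC = 12.9 kN, N_AB = 12.9 kN.
A_AB = 149.6 mm².
A_BC = 115 mm².
A_CD = 654.8 mm².
δ_AB = 12900·728/(149.6·91100) = 0.6892 mm
δ_BC = 12900·868/(115·91100) = 1.069 mm
δ_CD = 8220·787/(654.8·91100) = 0.1084 mm
δ = Σδ_i = 1.867 mm.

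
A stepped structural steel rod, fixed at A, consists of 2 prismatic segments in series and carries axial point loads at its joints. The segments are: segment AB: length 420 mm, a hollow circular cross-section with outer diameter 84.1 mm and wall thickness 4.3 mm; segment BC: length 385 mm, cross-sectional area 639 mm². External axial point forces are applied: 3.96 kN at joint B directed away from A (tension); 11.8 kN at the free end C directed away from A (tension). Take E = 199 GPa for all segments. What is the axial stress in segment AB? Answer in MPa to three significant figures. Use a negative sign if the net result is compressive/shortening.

14.6 MPa

Internal axial forces (sectioning from the free end, tension +): N_BC = 11.8 kN, N_AB = 15.76 kN.
A_AB = 1078 mm².
σ_AB = N_AB/A_AB = 15760/1078 = 14.62 MPa.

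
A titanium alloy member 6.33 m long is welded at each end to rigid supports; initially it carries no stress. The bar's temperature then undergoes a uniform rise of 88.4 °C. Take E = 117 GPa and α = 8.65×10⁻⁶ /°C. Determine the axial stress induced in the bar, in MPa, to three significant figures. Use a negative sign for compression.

-89.5 MPa

Free thermal expansion αLΔT = 8.65e-6 · 6330 · 88.4 = 4.84 mm.
The walls impose strain ε = −(4.84)/6330 = -7.6466e-04; σ = Eε = 117000 · -7.6466e-04 = -89.47 MPa.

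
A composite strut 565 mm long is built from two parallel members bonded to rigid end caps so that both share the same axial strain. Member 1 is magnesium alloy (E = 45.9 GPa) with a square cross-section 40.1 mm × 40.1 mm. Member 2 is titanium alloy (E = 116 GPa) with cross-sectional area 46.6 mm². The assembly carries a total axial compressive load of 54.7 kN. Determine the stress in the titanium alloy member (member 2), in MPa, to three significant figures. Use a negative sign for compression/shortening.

A_1 = 1608 mm².
Equal strain + equilibrium ⇒ each member carries load in proportion to AE: A₁E₁ = 73810000 N, A₂E₂ = 5406000 N, ΣAE = 79210000 N.
σ₂ = P·E₂/ΣAE = -54700·116000/79210000 = -80.1 MPa.

-80.1 MPa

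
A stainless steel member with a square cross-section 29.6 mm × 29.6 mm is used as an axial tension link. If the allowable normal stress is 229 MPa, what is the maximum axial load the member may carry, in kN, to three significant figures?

201 kN

A = 876.2 mm².
P_max = σ_allow · A = 229 · 876.2 = 200600 N = 200.6 kN.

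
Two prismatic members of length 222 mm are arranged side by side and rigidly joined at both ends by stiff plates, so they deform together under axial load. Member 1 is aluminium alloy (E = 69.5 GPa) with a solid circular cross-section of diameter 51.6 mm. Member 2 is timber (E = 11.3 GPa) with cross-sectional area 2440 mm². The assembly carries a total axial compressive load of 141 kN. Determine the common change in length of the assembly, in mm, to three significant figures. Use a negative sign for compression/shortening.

-0.181 mm

A_1 = 2091 mm².
Equal strain + equilibrium ⇒ each member carries load in proportion to AE: A₁E₁ = 145300000 N, A₂E₂ = 27570000 N, ΣAE = 172900000 N.
δ = PL/ΣAE = -141000·222/172900000 = -0.181 mm.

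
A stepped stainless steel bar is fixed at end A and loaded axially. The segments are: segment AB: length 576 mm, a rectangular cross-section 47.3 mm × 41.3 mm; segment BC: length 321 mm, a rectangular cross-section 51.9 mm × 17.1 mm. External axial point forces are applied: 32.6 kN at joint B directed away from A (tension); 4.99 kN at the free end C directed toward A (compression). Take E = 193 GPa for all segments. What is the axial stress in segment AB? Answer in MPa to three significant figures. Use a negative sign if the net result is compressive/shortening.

14.1 MPa

Internal axial forces (sectioning from the free end, tension +): N_BC = -4.99 kN, N_AB = 27.61 kN.
A_AB = 1953 mm².
σ_AB = N_AB/A_AB = 27610/1953 = 14.13 MPa.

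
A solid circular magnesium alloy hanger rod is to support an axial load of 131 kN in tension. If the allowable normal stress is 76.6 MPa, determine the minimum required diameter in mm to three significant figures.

Required area A ≥ P/σ_allow = 131000/76.6 = 1710 mm².
For a solid circular section, d ≥ √(4A/π) = 46.66 mm.

46.7 mm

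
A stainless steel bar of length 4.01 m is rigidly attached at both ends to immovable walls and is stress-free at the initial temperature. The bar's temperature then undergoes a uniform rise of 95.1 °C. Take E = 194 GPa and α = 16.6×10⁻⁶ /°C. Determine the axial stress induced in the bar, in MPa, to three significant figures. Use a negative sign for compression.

-306 MPa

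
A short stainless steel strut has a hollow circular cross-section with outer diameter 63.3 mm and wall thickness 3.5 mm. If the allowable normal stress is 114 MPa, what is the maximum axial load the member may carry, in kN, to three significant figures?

75.0 kN

A = 657.5 mm².
P_max = σ_allow · A = 114 · 657.5 = 74960 N = 74.96 kN.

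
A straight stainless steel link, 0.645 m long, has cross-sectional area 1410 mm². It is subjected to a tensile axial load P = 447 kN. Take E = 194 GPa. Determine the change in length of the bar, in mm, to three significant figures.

1.05 mm

δ_mech = NL/(AE) = 447000·645/(1410·194000) = 1.054 mm.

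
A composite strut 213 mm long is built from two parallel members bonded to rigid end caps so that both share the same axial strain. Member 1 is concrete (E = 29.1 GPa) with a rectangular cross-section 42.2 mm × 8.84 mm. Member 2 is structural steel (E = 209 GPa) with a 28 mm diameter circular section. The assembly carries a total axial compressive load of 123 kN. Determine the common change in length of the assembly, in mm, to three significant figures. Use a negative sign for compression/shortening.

-0.188 mm

A_1 = 373 mm².
A_2 = 615.8 mm².
Equal strain + equilibrium ⇒ each member carries load in proportion to AE: A₁E₁ = 10860000 N, A₂E₂ = 128700000 N, ΣAE = 139500000 N.
δ = PL/ΣAE = -123000·213/139500000 = -0.1877 mm.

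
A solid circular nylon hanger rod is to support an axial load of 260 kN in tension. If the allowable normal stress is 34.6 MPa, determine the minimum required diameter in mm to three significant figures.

97.8 mm

Required area A ≥ P/σ_allow = 260000/34.6 = 7514 mm².
For a solid circular section, d ≥ √(4A/π) = 97.81 mm.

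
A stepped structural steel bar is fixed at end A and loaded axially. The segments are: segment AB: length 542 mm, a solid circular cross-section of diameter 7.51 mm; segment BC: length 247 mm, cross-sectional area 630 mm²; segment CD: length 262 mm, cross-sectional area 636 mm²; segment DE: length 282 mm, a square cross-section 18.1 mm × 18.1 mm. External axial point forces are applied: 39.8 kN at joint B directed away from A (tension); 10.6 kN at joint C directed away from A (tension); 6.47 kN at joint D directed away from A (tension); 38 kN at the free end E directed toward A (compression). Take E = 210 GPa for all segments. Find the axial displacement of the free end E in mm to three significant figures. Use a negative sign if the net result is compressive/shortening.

0.843 mm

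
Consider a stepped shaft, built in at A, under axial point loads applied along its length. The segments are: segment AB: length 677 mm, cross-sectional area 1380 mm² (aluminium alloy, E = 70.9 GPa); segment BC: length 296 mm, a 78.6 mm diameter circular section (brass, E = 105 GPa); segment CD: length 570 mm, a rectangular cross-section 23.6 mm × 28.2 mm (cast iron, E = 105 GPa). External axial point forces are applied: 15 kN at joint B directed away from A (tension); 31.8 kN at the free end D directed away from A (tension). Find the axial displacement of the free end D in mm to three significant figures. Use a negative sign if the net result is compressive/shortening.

0.602 mm

Internal axial forces (sectioning from the free end, tension +): N_CD = 31.8 kN, N_BC = 31.8 kN, N_AB = 46.8 kN.
A_BC = 4852 mm².
A_CD = 665.5 mm².
δ_AB = 46800·677/(1380·70900) = 0.3238 mm
δ_BC = 31800·296/(4852·105000) = 0.01848 mm
δ_CD = 31800·570/(665.5·105000) = 0.2594 mm
δ = Σδ_i = 0.6017 mm.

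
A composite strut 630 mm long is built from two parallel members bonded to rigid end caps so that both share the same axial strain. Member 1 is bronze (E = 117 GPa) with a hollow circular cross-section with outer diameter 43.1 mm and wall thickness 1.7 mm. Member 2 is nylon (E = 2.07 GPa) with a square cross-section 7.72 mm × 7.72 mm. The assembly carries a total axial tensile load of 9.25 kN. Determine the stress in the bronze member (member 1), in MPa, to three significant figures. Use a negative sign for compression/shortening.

A_1 = 221.1 mm².
A_2 = 59.6 mm².
Equal strain + equilibrium ⇒ each member carries load in proportion to AE: A₁E₁ = 25870000 N, A₂E₂ = 123400 N, ΣAE = 25990000 N.
σ₁ = P·E₁/ΣAE = 9250·117000/25990000 = 41.64 MPa.

41.6 MPa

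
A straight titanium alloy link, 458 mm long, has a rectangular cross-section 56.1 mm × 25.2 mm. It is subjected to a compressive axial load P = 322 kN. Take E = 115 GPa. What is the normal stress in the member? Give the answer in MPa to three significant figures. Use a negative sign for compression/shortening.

A = 1414 mm².
σ = N/A = -322000/1414 = -227.8 MPa.

-228 MPa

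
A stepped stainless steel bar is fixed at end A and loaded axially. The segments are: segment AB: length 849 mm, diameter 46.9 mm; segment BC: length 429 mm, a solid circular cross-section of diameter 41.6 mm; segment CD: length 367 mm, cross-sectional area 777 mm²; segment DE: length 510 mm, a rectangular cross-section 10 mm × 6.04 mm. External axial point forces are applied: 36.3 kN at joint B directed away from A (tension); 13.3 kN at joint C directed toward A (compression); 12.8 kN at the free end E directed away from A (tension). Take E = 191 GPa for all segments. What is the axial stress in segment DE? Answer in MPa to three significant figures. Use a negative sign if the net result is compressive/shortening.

212 MPa

Internal axial forces (sectioning from the free end, tension +): N_DE = 12.8 kN, N_CD = 12.8 kN, N_BC = -0.5 kN, N_AB = 35.8 kN.
A_DE = 60.4 mm².
σ_DE = N_DE/A_DE = 12800/60.4 = 211.9 MPa.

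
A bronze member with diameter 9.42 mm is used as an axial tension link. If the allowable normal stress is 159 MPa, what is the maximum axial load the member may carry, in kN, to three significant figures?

11.1 kN

A = 69.69 mm².
P_max = σ_allow · A = 159 · 69.69 = 11080 N = 11.08 kN.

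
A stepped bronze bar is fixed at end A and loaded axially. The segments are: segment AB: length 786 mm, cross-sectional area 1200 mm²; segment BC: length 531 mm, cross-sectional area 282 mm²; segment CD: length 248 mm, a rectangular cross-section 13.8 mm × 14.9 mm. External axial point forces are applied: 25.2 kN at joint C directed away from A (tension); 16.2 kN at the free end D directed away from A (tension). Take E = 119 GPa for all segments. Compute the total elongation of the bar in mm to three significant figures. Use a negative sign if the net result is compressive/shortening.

Internal axial forces (sectioning from the free end, tension +): N_CD = 16.2 kN, N_BC = 41.4 kN, N_AB = 41.4 kN.
A_CD = 205.6 mm².
δ_AB = 41400·786/(1200·119000) = 0.2279 mm
δ_BC = 41400·531/(282·119000) = 0.6551 mm
δ_CD = 16200·248/(205.6·119000) = 0.1642 mm
δ = Σδ_i = 1.047 mm.

1.05 mm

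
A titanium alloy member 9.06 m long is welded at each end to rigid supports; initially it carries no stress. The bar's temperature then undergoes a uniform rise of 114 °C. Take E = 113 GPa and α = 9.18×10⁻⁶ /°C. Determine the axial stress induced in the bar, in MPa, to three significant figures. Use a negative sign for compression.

-118 MPa

Free thermal expansion αLΔT = 9.18e-6 · 9060 · 114 = 9.481 mm.
The walls impose strain ε = −(9.481)/9060 = -1.0465e-03; σ = Eε = 113000 · -1.0465e-03 = -118.3 MPa.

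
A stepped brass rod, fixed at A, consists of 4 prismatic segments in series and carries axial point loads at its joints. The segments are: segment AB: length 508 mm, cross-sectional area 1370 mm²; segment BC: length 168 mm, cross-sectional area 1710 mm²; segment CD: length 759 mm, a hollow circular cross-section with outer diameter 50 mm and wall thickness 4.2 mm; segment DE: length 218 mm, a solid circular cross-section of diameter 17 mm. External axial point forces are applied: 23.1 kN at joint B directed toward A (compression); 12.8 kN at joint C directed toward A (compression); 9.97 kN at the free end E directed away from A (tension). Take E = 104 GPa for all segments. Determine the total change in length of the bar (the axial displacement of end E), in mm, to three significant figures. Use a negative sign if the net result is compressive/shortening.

0.117 mm

Internal axial forces (sectioning from the free end, tension +): N_DE = 9.97 kN, N_CD = 9.97 kN, N_BC = -2.83 kN, N_AB = -25.93 kN.
A_CD = 604.3 mm².
A_DE = 227 mm².
δ_AB = -25930·508/(1370·104000) = -0.09245 mm
δ_BC = -2830·168/(1710·104000) = -0.002673 mm
δ_CD = 9970·759/(604.3·104000) = 0.1204 mm
δ_DE = 9970·218/(227·104000) = 0.09207 mm
δ = Σδ_i = 0.1174 mm.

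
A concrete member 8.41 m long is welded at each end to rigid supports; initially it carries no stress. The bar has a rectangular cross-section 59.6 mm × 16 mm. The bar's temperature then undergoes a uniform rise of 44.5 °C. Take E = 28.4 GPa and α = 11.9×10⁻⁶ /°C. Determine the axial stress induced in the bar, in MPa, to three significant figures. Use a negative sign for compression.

-15.0 MPa

Free thermal expansion αLΔT = 11.9e-6 · 8410 · 44.5 = 4.454 mm.
The walls impose strain ε = −(4.454)/8410 = -5.2955e-04; σ = Eε = 28400 · -5.2955e-04 = -15.04 MPa.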